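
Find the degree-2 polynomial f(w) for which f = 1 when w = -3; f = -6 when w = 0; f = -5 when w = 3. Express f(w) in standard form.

Newton's divided differences:
f[-3,0] = (-6 - 1) / (0 - (-3)) = -7/3
f[0,3] = (-5 - (-6)) / (3 - 0) = 1/3
f[-3,0,3] = (1/3 - (-7/3)) / (3 - (-3)) = 4/9
f(w) = 1 + (-7/3)·(w + 3) + (4/9)·(w + 3)w
Expanding: f(w) = (4/9)w^2 - w - 6

f(w) = (4/9)w^2 - w - 6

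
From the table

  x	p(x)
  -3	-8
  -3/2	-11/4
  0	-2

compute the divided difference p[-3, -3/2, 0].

p[-3,-3/2] = (-11/4 - (-8)) / (-3/2 - (-3)) = 7/2
p[-3/2,0] = (-2 - (-11/4)) / (0 - (-3/2)) = 1/2
p[-3,-3/2,0] = (1/2 - 7/2) / (0 - (-3)) = -1

-1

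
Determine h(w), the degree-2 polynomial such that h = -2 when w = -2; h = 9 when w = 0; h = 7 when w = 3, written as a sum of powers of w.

h(w) = -(37/30)w^2 + (91/30)w + 9

L_0(w) = w(w - 3) / [10] = (1/10)w^2 - (3/10)w
L_1(w) = (w + 2)(w - 3) / [-6] = -(1/6)w^2 + (1/6)w + 1
L_2(w) = (w + 2)w / [15] = (1/15)w^2 + (2/15)w
h(w) = (-2)·L_0 + 9·L_1 + 7·L_2
  (-2)·L_0(w) = -(1/5)w^2 + (3/5)w
  9·L_1(w) = -(3/2)w^2 + (3/2)w + 9
  7·L_2(w) = (7/15)w^2 + (14/15)w
Adding term by term: -(37/30)w^2 + (91/30)w + 9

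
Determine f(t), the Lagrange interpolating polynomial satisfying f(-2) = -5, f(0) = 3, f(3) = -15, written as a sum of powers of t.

Build the Lagrange basis polynomials:
L_0(t) = t(t - 3) / [10] = (1/10)t^2 - (3/10)t
L_1(t) = (t + 2)(t - 3) / [-6] = -(1/6)t^2 + (1/6)t + 1
L_2(t) = (t + 2)t / [15] = (1/15)t^2 + (2/15)t
f(t) = (-5)·L_0 + 3·L_1 + (-15)·L_2
  (-5)·L_0(t) = -(1/2)t^2 + (3/2)t
  3·L_1(t) = -(1/2)t^2 + (1/2)t + 3
  (-15)·L_2(t) = -t^2 - 2t
Adding term by term: -2t^2 + 3

f(t) = -2t^2 + 3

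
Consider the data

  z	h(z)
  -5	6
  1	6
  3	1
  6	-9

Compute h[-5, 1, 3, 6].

h[-5,1] = (6 - 6) / (1 - (-5)) = 0
h[1,3] = (1 - 6) / (3 - 1) = -5/2
h[3,6] = (-9 - 1) / (6 - 3) = -10/3
h[-5,1,3] = (-5/2 - 0) / (3 - (-5)) = -5/16
h[1,3,6] = (-10/3 - (-5/2)) / (6 - 1) = -1/6
h[-5,1,3,6] = (-1/6 - (-5/16)) / (6 - (-5)) = 7/528

7/528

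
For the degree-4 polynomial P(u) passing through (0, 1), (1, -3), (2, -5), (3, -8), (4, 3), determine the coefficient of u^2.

L_0(u) = (u - 1)(u - 2)(u - 3)(u - 4) / [24] = (1/24)u^4 - (5/12)u^3 + (35/24)u^2 - (25/12)u + 1
L_1(u) = u(u - 2)(u - 3)(u - 4) / [-6] = -(1/6)u^4 + (3/2)u^3 - (13/3)u^2 + 4u
L_2(u) = u(u - 1)(u - 3)(u - 4) / [4] = (1/4)u^4 - 2u^3 + (19/4)u^2 - 3u
L_3(u) = u(u - 1)(u - 2)(u - 4) / [-6] = -(1/6)u^4 + (7/6)u^3 - (7/3)u^2 + (4/3)u
L_4(u) = u(u - 1)(u - 2)(u - 3) / [24] = (1/24)u^4 - (1/4)u^3 + (11/24)u^2 - (1/4)u
P(u) = 1·L_0 + (-3)·L_1 + (-5)·L_2 + (-8)·L_3 + 3·L_4
Only the coefficient of u^2 is needed; take it from each L_i and combine:
1·(35/24) + (-3)·(-13/3) + (-5)·(19/4) + (-8)·(-7/3) + 3·(11/24) = 43/4

43/4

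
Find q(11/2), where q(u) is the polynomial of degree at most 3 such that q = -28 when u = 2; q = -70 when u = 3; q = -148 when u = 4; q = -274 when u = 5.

Evaluate each Lagrange basis at u = 11/2:
L_0(11/2) = (5/2)·(3/2)·(1/2)/[(-1)·(-2)·(-3)] = -5/16
L_1(11/2) = (7/2)·(3/2)·(1/2)/[(1)·(-1)·(-2)] = 21/16
L_2(11/2) = (7/2)·(5/2)·(1/2)/[(2)·(1)·(-1)] = -35/16
L_3(11/2) = (7/2)·(5/2)·(3/2)/[(3)·(2)·(1)] = 35/16
Sum: (-28)·(-5/16) + (-70)·(21/16) + (-148)·(-35/16) + (-274)·(35/16) = -1435/4

-1435/4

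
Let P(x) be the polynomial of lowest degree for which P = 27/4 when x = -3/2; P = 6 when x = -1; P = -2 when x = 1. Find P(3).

-18

Using Newton's divided-difference form:
P[-3/2,-1] = (6 - 27/4) / (-1 - (-3/2)) = -3/2
P[-1,1] = (-2 - 6) / (1 - (-1)) = -4
P[-3/2,-1,1] = (-4 - (-3/2)) / (1 - (-3/2)) = -1
P(3) = 27/4 + (-3/2)·(9/2) + (-1)·(9/2)·(4) = -18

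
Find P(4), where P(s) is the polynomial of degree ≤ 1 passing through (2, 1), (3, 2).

Evaluate each Lagrange basis at s = 4:
L_0(4) = (1)/[(-1)] = -1
L_1(4) = (2)/[(1)] = 2
Sum: 1·(-1) + 2·(2) = 3

3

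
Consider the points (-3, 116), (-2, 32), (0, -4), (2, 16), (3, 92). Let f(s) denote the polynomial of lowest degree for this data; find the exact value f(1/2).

Evaluate each Lagrange basis at s = 1/2:
L_0(1/2) = (5/2)·(1/2)·(-3/2)·(-5/2)/[(-1)·(-3)·(-5)·(-6)] = 5/96
L_1(1/2) = (7/2)·(1/2)·(-3/2)·(-5/2)/[(1)·(-2)·(-4)·(-5)] = -21/128
L_2(1/2) = (7/2)·(5/2)·(-3/2)·(-5/2)/[(3)·(2)·(-2)·(-3)] = 175/192
L_3(1/2) = (7/2)·(5/2)·(1/2)·(-5/2)/[(5)·(4)·(2)·(-1)] = 35/128
L_4(1/2) = (7/2)·(5/2)·(1/2)·(-3/2)/[(6)·(5)·(3)·(1)] = -7/96
Sum: 116·(5/96) + 32·(-21/128) + (-4)·(175/192) + 16·(35/128) + 92·(-7/96) = -83/16

-83/16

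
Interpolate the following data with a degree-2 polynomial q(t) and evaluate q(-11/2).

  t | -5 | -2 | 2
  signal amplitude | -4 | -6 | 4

Evaluate each Lagrange basis at t = -11/2:
L_0(-11/2) = (-7/2)·(-15/2)/[(-3)·(-7)] = 5/4
L_1(-11/2) = (-1/2)·(-15/2)/[(3)·(-4)] = -5/16
L_2(-11/2) = (-1/2)·(-7/2)/[(7)·(4)] = 1/16
Sum: (-4)·(5/4) + (-6)·(-5/16) + 4·(1/16) = -23/8

-23/8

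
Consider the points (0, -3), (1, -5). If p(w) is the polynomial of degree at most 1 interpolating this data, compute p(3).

-9

L_0(3) = (2)/[(-1)] = -2
L_1(3) = (3)/[(1)] = 3
Sum: (-3)·(-2) + (-5)·(3) = -9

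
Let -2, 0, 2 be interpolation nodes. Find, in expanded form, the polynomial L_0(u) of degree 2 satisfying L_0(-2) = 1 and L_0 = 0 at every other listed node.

L_0(u) = u(u - 2) / [(-2)·(-4)]
       = (u^2 - 2u) / (8)

L_0(u) = (1/8)u^2 - (1/4)u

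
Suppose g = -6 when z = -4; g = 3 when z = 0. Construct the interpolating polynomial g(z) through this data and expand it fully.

Build the Lagrange basis polynomials:
L_0(z) = z / [-4] = -(1/4)z
L_1(z) = (z + 4) / [4] = (1/4)z + 1
g(z) = (-6)·L_0 + 3·L_1
  (-6)·L_0(z) = (3/2)z
  3·L_1(z) = (3/4)z + 3
Adding term by term: (9/4)z + 3

g(z) = (9/4)z + 3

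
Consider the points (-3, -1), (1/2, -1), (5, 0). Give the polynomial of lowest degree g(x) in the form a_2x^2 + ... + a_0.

g(x) = (1/36)x^2 + (5/72)x - 25/24

Build the Lagrange basis polynomials:
L_0(x) = (x - 1/2)(x - 5) / [28] = (1/28)x^2 - (11/56)x + 5/56
L_1(x) = (x + 3)(x - 5) / [-63/4] = -(4/63)x^2 + (8/63)x + 20/21
L_2(x) = (x + 3)(x - 1/2) / [36] = (1/36)x^2 + (5/72)x - 1/24
g(x) = (-1)·L_0 + (-1)·L_1 + 0·L_2
  (-1)·L_0(x) = -(1/28)x^2 + (11/56)x - 5/56
  (-1)·L_1(x) = (4/63)x^2 - (8/63)x - 20/21
  0·L_2(x) = 0
Adding term by term: (1/36)x^2 + (5/72)x - 25/24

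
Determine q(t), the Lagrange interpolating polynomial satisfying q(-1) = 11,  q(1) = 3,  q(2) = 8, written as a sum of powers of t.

q(t) = 3t^2 - 4t + 4

Build the Lagrange basis polynomials:
L_0(t) = (t - 1)(t - 2) / [6] = (1/6)t^2 - (1/2)t + 1/3
L_1(t) = (t + 1)(t - 2) / [-2] = -(1/2)t^2 + (1/2)t + 1
L_2(t) = (t + 1)(t - 1) / [3] = (1/3)t^2 - 1/3
q(t) = 11·L_0 + 3·L_1 + 8·L_2
  11·L_0(t) = (11/6)t^2 - (11/2)t + 11/3
  3·L_1(t) = -(3/2)t^2 + (3/2)t + 3
  8·L_2(t) = (8/3)t^2 - 8/3
Adding term by term: 3t^2 - 4t + 4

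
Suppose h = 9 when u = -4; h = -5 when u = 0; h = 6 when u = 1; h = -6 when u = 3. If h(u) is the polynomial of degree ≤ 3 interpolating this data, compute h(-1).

Evaluate each Lagrange basis at u = -1:
L_0(-1) = (-1)·(-2)·(-4)/[(-4)·(-5)·(-7)] = 2/35
L_1(-1) = (3)·(-2)·(-4)/[(4)·(-1)·(-3)] = 2
L_2(-1) = (3)·(-1)·(-4)/[(5)·(1)·(-2)] = -6/5
L_3(-1) = (3)·(-1)·(-2)/[(7)·(3)·(2)] = 1/7
Sum: 9·(2/35) + (-5)·(2) + 6·(-6/5) + (-6)·(1/7) = -614/35

-614/35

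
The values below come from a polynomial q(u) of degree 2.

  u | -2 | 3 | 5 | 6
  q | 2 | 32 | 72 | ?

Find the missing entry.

The 3 known values determine q uniquely (degree ≤ 2).
L_0(6) = (3)·(1)/[(-5)·(-7)] = 3/35
L_1(6) = (8)·(1)/[(5)·(-2)] = -4/5
L_2(6) = (8)·(3)/[(7)·(2)] = 12/7
Sum: 2·(3/35) + 32·(-4/5) + 72·(12/7) = 98

98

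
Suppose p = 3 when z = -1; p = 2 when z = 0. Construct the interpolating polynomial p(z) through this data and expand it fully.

p(z) = -z + 2

Build the Lagrange basis polynomials:
L_0(z) = z / [-1] = -z
L_1(z) = (z + 1) / [1] = z + 1
p(z) = 3·L_0 + 2·L_1
  3·L_0(z) = -3z
  2·L_1(z) = 2z + 2
Adding term by term: -z + 2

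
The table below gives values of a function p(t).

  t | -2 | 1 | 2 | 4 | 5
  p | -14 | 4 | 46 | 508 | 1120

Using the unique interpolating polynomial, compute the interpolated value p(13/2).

Evaluate each Lagrange basis at t = 13/2:
L_0(13/2) = (11/2)·(9/2)·(5/2)·(3/2)/[(-3)·(-4)·(-6)·(-7)] = 165/896
L_1(13/2) = (17/2)·(9/2)·(5/2)·(3/2)/[(3)·(-1)·(-3)·(-4)] = -255/64
L_2(13/2) = (17/2)·(11/2)·(5/2)·(3/2)/[(4)·(1)·(-2)·(-3)] = 935/128
L_3(13/2) = (17/2)·(11/2)·(9/2)·(3/2)/[(6)·(3)·(2)·(-1)] = -561/64
L_4(13/2) = (17/2)·(11/2)·(9/2)·(5/2)/[(7)·(4)·(3)·(1)] = 2805/448
Sum: (-14)·(165/896) + 4·(-255/64) + 46·(935/128) + 508·(-561/64) + 1120·(2805/448) = 46033/16

46033/16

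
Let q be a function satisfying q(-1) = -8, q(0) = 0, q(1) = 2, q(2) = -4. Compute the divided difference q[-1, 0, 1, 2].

q[-1,0] = (0 - (-8)) / (0 - (-1)) = 8
q[0,1] = (2 - 0) / (1 - 0) = 2
q[1,2] = (-4 - 2) / (2 - 1) = -6
q[-1,0,1] = (2 - 8) / (1 - (-1)) = -3
q[0,1,2] = (-6 - 2) / (2 - 0) = -4
q[-1,0,1,2] = (-4 - (-3)) / (2 - (-1)) = -1/3

-1/3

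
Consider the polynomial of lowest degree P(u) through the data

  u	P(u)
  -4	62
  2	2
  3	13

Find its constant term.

-2

L_0(u) = (u - 2)(u - 3) / [42] = (1/42)u^2 - (5/42)u + 1/7
L_1(u) = (u + 4)(u - 3) / [-6] = -(1/6)u^2 - (1/6)u + 2
L_2(u) = (u + 4)(u - 2) / [7] = (1/7)u^2 + (2/7)u - 8/7
P(u) = 62·L_0 + 2·L_1 + 13·L_2
Only the constant term is needed; take it from each L_i and combine:
62·(1/7) + 2·(2) + 13·(-8/7) = -2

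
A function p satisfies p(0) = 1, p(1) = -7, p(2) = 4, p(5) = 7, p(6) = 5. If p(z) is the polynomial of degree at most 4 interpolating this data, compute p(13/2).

Evaluate each Lagrange basis at z = 13/2:
L_0(13/2) = (11/2)·(9/2)·(3/2)·(1/2)/[(-1)·(-2)·(-5)·(-6)] = 99/320
L_1(13/2) = (13/2)·(9/2)·(3/2)·(1/2)/[(1)·(-1)·(-4)·(-5)] = -351/320
L_2(13/2) = (13/2)·(11/2)·(3/2)·(1/2)/[(2)·(1)·(-3)·(-4)] = 143/128
L_3(13/2) = (13/2)·(11/2)·(9/2)·(1/2)/[(5)·(4)·(3)·(-1)] = -429/320
L_4(13/2) = (13/2)·(11/2)·(9/2)·(3/2)/[(6)·(5)·(4)·(1)] = 1287/640
Sum: 1·(99/320) + (-7)·(-351/320) + 4·(143/128) + 7·(-429/320) + 5·(1287/640) = 8401/640

8401/640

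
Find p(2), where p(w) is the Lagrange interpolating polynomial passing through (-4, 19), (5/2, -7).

-5

Evaluate each Lagrange basis at w = 2:
L_0(2) = (-1/2)/[(-13/2)] = 1/13
L_1(2) = (6)/[(13/2)] = 12/13
Sum: 19·(1/13) + (-7)·(12/13) = -5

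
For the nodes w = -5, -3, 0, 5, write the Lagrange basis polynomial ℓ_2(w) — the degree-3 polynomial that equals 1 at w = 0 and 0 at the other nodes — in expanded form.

ℓ_2(w) = (w + 5)(w + 3)(w - 5) / [(5)·(3)·(-5)]
       = (w^3 + 3w^2 - 25w - 75) / (-75)

ℓ_2(w) = -(1/75)w^3 - (1/25)w^2 + (1/3)w + 1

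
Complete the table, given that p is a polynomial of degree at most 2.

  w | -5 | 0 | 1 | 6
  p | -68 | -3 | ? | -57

The 3 known values determine p uniquely (degree ≤ 2).
L_0(1) = (1)·(-5)/[(-5)·(-11)] = -1/11
L_1(1) = (6)·(-5)/[(5)·(-6)] = 1
L_2(1) = (6)·(1)/[(11)·(6)] = 1/11
Sum: (-68)·(-1/11) + (-3)·(1) + (-57)·(1/11) = -2

-2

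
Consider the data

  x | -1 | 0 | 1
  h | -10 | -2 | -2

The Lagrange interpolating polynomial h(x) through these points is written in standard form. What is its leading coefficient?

-4

The leading coefficient equals the top divided difference h[-1,0,1].
h[-1,0] = (-2 - (-10)) / (0 - (-1)) = 8
h[0,1] = (-2 - (-2)) / (1 - 0) = 0
h[-1,0,1] = (0 - 8) / (1 - (-1)) = -4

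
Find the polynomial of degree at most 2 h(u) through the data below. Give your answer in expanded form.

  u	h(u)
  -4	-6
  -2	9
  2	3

h(u) = -(3/2)u^2 - (3/2)u + 12

Newton's divided differences:
h[-4,-2] = (9 - (-6)) / (-2 - (-4)) = 15/2
h[-2,2] = (3 - 9) / (2 - (-2)) = -3/2
h[-4,-2,2] = (-3/2 - 15/2) / (2 - (-4)) = -3/2
h(u) = -6 + (15/2)·(u + 4) + (-3/2)·(u + 4)(u + 2)
Expanding: h(u) = -(3/2)u^2 - (3/2)u + 12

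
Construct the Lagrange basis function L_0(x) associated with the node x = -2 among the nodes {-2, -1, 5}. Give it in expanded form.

L_0(x) = (x + 1)(x - 5) / [(-1)·(-7)]
       = (x^2 - 4x - 5) / (7)

L_0(x) = (1/7)x^2 - (4/7)x - 5/7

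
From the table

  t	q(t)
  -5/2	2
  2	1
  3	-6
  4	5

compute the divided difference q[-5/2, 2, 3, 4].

q[-5/2,2] = (1 - 2) / (2 - (-5/2)) = -2/9
q[2,3] = (-6 - 1) / (3 - 2) = -7
q[3,4] = (5 - (-6)) / (4 - 3) = 11
q[-5/2,2,3] = (-7 - (-2/9)) / (3 - (-5/2)) = -122/99
q[2,3,4] = (11 - (-7)) / (4 - 2) = 9
q[-5/2,2,3,4] = (9 - (-122/99)) / (4 - (-5/2)) = 2026/1287

2026/1287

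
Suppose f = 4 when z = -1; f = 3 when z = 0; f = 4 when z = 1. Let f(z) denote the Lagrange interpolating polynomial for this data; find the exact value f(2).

7

L_0(2) = (2)·(1)/[(-1)·(-2)] = 1
L_1(2) = (3)·(1)/[(1)·(-1)] = -3
L_2(2) = (3)·(2)/[(2)·(1)] = 3
Sum: 4·(1) + 3·(-3) + 4·(3) = 7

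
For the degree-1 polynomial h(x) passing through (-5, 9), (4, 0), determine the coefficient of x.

The leading coefficient equals the top divided difference h[-5,4].
h[-5,4] = (0 - 9) / (4 - (-5)) = -1

-1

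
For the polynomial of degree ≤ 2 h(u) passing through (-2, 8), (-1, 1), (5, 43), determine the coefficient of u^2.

2

The leading coefficient equals the top divided difference h[-2,-1,5].
h[-2,-1] = (1 - 8) / (-1 - (-2)) = -7
h[-1,5] = (43 - 1) / (5 - (-1)) = 7
h[-2,-1,5] = (7 - (-7)) / (5 - (-2)) = 2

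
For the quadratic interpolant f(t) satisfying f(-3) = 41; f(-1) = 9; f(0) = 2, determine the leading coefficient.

Build the Lagrange basis polynomials:
L_0(t) = (t + 1)t / [6] = (1/6)t^2 + (1/6)t
L_1(t) = (t + 3)t / [-2] = -(1/2)t^2 - (3/2)t
L_2(t) = (t + 3)(t + 1) / [3] = (1/3)t^2 + (4/3)t + 1
f(t) = 41·L_0 + 9·L_1 + 2·L_2
Only the coefficient of t^2 is needed; take it from each L_i and combine:
41·(1/6) + 9·(-1/2) + 2·(1/3) = 3

3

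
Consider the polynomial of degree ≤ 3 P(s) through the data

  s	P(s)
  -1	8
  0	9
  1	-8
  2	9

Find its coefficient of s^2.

L_0(s) = s(s - 1)(s - 2) / [-6] = -(1/6)s^3 + (1/2)s^2 - (1/3)s
L_1(s) = (s + 1)(s - 1)(s - 2) / [2] = (1/2)s^3 - s^2 - (1/2)s + 1
L_2(s) = (s + 1)s(s - 2) / [-2] = -(1/2)s^3 + (1/2)s^2 + s
L_3(s) = (s + 1)s(s - 1) / [6] = (1/6)s^3 - (1/6)s
P(s) = 8·L_0 + 9·L_1 + (-8)·L_2 + 9·L_3
Only the coefficient of s^2 is needed; take it from each L_i and combine:
8·(1/2) + 9·(-1) + (-8)·(1/2) + 9·(0) = -9

-9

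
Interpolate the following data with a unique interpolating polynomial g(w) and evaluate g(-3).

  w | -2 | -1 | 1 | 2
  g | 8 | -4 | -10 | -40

Using Newton's divided-difference form:
g[-2,-1] = (-4 - 8) / (-1 - (-2)) = -12
g[-1,1] = (-10 - (-4)) / (1 - (-1)) = -3
g[1,2] = (-40 - (-10)) / (2 - 1) = -30
g[-2,-1,1] = (-3 - (-12)) / (1 - (-2)) = 3
g[-1,1,2] = (-30 - (-3)) / (2 - (-1)) = -9
g[-2,-1,1,2] = (-9 - 3) / (2 - (-2)) = -3
g(-3) = 8 + (-12)·(-1) + 3·(-1)·(-2) + (-3)·(-1)·(-2)·(-4) = 50

50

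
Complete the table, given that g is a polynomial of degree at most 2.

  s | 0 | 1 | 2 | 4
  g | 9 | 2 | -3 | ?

The 3 known values determine g uniquely (degree ≤ 2).
L_0(4) = (3)·(2)/[(-1)·(-2)] = 3
L_1(4) = (4)·(2)/[(1)·(-1)] = -8
L_2(4) = (4)·(3)/[(2)·(1)] = 6
Sum: 9·(3) + 2·(-8) + (-3)·(6) = -7

-7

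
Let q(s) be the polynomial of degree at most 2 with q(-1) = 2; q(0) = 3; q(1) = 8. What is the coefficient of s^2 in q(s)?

2

The leading coefficient equals the top divided difference q[-1,0,1].
q[-1,0] = (3 - 2) / (0 - (-1)) = 1
q[0,1] = (8 - 3) / (1 - 0) = 5
q[-1,0,1] = (5 - 1) / (1 - (-1)) = 2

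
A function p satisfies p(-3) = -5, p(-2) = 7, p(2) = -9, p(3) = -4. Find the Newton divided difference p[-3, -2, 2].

p[-3,-2] = (7 - (-5)) / (-2 - (-3)) = 12
p[-2,2] = (-9 - 7) / (2 - (-2)) = -4
p[-3,-2,2] = (-4 - 12) / (2 - (-3)) = -16/5

-16/5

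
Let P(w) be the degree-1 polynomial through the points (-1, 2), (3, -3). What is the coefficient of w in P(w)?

-5/4

Build the Lagrange basis polynomials:
L_0(w) = (w - 3) / [-4] = -(1/4)w + 3/4
L_1(w) = (w + 1) / [4] = (1/4)w + 1/4
P(w) = 2·L_0 + (-3)·L_1
Only the coefficient of w is needed; take it from each L_i and combine:
2·(-1/4) + (-3)·(1/4) = -5/4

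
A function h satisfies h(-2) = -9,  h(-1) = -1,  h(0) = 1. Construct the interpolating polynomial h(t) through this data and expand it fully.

h(t) = -3t^2 - t + 1

Newton's divided differences:
h[-2,-1] = (-1 - (-9)) / (-1 - (-2)) = 8
h[-1,0] = (1 - (-1)) / (0 - (-1)) = 2
h[-2,-1,0] = (2 - 8) / (0 - (-2)) = -3
h(t) = -9 + 8·(t + 2) + (-3)·(t + 2)(t + 1)
Expanding: h(t) = -3t^2 - t + 1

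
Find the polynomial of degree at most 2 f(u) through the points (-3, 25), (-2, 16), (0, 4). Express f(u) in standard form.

Build the Lagrange basis polynomials:
L_0(u) = (u + 2)u / [3] = (1/3)u^2 + (2/3)u
L_1(u) = (u + 3)u / [-2] = -(1/2)u^2 - (3/2)u
L_2(u) = (u + 3)(u + 2) / [6] = (1/6)u^2 + (5/6)u + 1
f(u) = 25·L_0 + 16·L_1 + 4·L_2
  25·L_0(u) = (25/3)u^2 + (50/3)u
  16·L_1(u) = -8u^2 - 24u
  4·L_2(u) = (2/3)u^2 + (10/3)u + 4
Adding term by term: u^2 - 4u + 4

f(u) = u^2 - 4u + 4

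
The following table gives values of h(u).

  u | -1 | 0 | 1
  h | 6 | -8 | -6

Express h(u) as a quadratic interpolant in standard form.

Build the Lagrange basis polynomials:
L_0(u) = u(u - 1) / [2] = (1/2)u^2 - (1/2)u
L_1(u) = (u + 1)(u - 1) / [-1] = -u^2 + 1
L_2(u) = (u + 1)u / [2] = (1/2)u^2 + (1/2)u
h(u) = 6·L_0 + (-8)·L_1 + (-6)·L_2
  6·L_0(u) = 3u^2 - 3u
  (-8)·L_1(u) = 8u^2 - 8
  (-6)·L_2(u) = -3u^2 - 3u
Adding term by term: 8u^2 - 6u - 8

h(u) = 8u^2 - 6u - 8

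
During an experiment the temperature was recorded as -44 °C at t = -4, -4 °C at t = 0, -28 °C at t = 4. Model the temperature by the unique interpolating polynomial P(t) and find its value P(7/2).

-43/2

L_0(7/2) = (7/2)·(-1/2)/[(-4)·(-8)] = -7/128
L_1(7/2) = (15/2)·(-1/2)/[(4)·(-4)] = 15/64
L_2(7/2) = (15/2)·(7/2)/[(8)·(4)] = 105/128
Sum: (-44)·(-7/128) + (-4)·(15/64) + (-28)·(105/128) = -43/2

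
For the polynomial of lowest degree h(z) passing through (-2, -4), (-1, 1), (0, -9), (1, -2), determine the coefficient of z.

-41/6

L_0(z) = (z + 1)z(z - 1) / [-6] = -(1/6)z^3 + (1/6)z
L_1(z) = (z + 2)z(z - 1) / [2] = (1/2)z^3 + (1/2)z^2 - z
L_2(z) = (z + 2)(z + 1)(z - 1) / [-2] = -(1/2)z^3 - z^2 + (1/2)z + 1
L_3(z) = (z + 2)(z + 1)z / [6] = (1/6)z^3 + (1/2)z^2 + (1/3)z
h(z) = (-4)·L_0 + 1·L_1 + (-9)·L_2 + (-2)·L_3
Only the coefficient of z is needed; take it from each L_i and combine:
(-4)·(1/6) + 1·(-1) + (-9)·(1/2) + (-2)·(1/3) = -41/6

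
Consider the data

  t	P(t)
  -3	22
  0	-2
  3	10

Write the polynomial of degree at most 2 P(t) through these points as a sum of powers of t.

L_0(t) = t(t - 3) / [18] = (1/18)t^2 - (1/6)t
L_1(t) = (t + 3)(t - 3) / [-9] = -(1/9)t^2 + 1
L_2(t) = (t + 3)t / [18] = (1/18)t^2 + (1/6)t
P(t) = 22·L_0 + (-2)·L_1 + 10·L_2
  22·L_0(t) = (11/9)t^2 - (11/3)t
  (-2)·L_1(t) = (2/9)t^2 - 2
  10·L_2(t) = (5/9)t^2 + (5/3)t
Adding term by term: 2t^2 - 2t - 2

P(t) = 2t^2 - 2t - 2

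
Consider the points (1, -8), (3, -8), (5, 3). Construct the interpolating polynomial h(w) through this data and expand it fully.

h(w) = (11/8)w^2 - (11/2)w - 31/8

Newton's divided differences:
h[1,3] = (-8 - (-8)) / (3 - 1) = 0
h[3,5] = (3 - (-8)) / (5 - 3) = 11/2
h[1,3,5] = (11/2 - 0) / (5 - 1) = 11/8
h(w) = -8 + (11/8)·(w - 1)(w - 3)
Expanding: h(w) = (11/8)w^2 - (11/2)w - 31/8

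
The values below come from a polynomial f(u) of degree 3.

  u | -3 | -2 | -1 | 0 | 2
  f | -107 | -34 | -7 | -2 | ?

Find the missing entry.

38

The 4 known values determine f uniquely (degree ≤ 3).
Evaluate each Lagrange basis at u = 2:
L_0(2) = (4)·(3)·(2)/[(-1)·(-2)·(-3)] = -4
L_1(2) = (5)·(3)·(2)/[(1)·(-1)·(-2)] = 15
L_2(2) = (5)·(4)·(2)/[(2)·(1)·(-1)] = -20
L_3(2) = (5)·(4)·(3)/[(3)·(2)·(1)] = 10
Sum: (-107)·(-4) + (-34)·(15) + (-7)·(-20) + (-2)·(10) = 38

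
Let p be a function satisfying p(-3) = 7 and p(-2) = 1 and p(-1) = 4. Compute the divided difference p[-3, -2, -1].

p[-3,-2] = (1 - 7) / (-2 - (-3)) = -6
p[-2,-1] = (4 - 1) / (-1 - (-2)) = 3
p[-3,-2,-1] = (3 - (-6)) / (-1 - (-3)) = 9/2

9/2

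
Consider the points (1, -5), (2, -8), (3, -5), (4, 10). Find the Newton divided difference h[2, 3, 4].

6

h[2,3] = (-5 - (-8)) / (3 - 2) = 3
h[3,4] = (10 - (-5)) / (4 - 3) = 15
h[2,3,4] = (15 - 3) / (4 - 2) = 6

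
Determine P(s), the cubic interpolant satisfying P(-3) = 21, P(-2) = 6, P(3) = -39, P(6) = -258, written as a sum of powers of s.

L_0(s) = (s + 2)(s - 3)(s - 6) / [-54] = -(1/54)s^3 + (7/54)s^2 - 2/3
L_1(s) = (s + 3)(s - 3)(s - 6) / [40] = (1/40)s^3 - (3/20)s^2 - (9/40)s + 27/20
L_2(s) = (s + 3)(s + 2)(s - 6) / [-90] = -(1/90)s^3 + (1/90)s^2 + (4/15)s + 2/5
L_3(s) = (s + 3)(s + 2)(s - 3) / [216] = (1/216)s^3 + (1/108)s^2 - (1/24)s - 1/12
P(s) = 21·L_0 + 6·L_1 + (-39)·L_2 + (-258)·L_3
  21·L_0(s) = -(7/18)s^3 + (49/18)s^2 - 14
  6·L_1(s) = (3/20)s^3 - (9/10)s^2 - (27/20)s + 81/10
  (-39)·L_2(s) = (13/30)s^3 - (13/30)s^2 - (52/5)s - 78/5
  (-258)·L_3(s) = -(43/36)s^3 - (43/18)s^2 + (43/4)s + 43/2
Adding term by term: -s^3 - s^2 - s

P(s) = -s^3 - s^2 - s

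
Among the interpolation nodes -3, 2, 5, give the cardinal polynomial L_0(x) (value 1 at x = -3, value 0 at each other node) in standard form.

L_0(x) = (1/40)x^2 - (7/40)x + 1/4

L_0(x) = (x - 2)(x - 5) / [(-5)·(-8)]
       = (x^2 - 7x + 10) / (40)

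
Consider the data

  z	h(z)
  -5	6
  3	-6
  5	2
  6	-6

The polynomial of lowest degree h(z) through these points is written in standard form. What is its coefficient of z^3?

L_0(z) = (z - 3)(z - 5)(z - 6) / [-880] = -(1/880)z^3 + (7/440)z^2 - (63/880)z + 9/88
L_1(z) = (z + 5)(z - 5)(z - 6) / [48] = (1/48)z^3 - (1/8)z^2 - (25/48)z + 25/8
L_2(z) = (z + 5)(z - 3)(z - 6) / [-20] = -(1/20)z^3 + (1/5)z^2 + (27/20)z - 9/2
L_3(z) = (z + 5)(z - 3)(z - 5) / [33] = (1/33)z^3 - (1/11)z^2 - (25/33)z + 25/11
h(z) = 6·L_0 + (-6)·L_1 + 2·L_2 + (-6)·L_3
Only the coefficient of z^3 is needed; take it from each L_i and combine:
6·(-1/880) + (-6)·(1/48) + 2·(-1/20) + (-6)·(1/33) = -91/220

-91/220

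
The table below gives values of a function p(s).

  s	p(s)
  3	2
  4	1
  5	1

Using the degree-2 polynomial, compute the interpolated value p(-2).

Evaluate each Lagrange basis at s = -2:
L_0(-2) = (-6)·(-7)/[(-1)·(-2)] = 21
L_1(-2) = (-5)·(-7)/[(1)·(-1)] = -35
L_2(-2) = (-5)·(-6)/[(2)·(1)] = 15
Sum: 2·(21) + 1·(-35) + 1·(15) = 22

22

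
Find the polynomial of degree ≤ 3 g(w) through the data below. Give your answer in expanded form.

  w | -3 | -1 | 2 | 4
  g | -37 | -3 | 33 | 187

g(w) = 2w^3 + 3w^2 + 3w - 1

L_0(w) = (w + 1)(w - 2)(w - 4) / [-70] = -(1/70)w^3 + (1/14)w^2 - (1/35)w - 4/35
L_1(w) = (w + 3)(w - 2)(w - 4) / [30] = (1/30)w^3 - (1/10)w^2 - (1/3)w + 4/5
L_2(w) = (w + 3)(w + 1)(w - 4) / [-30] = -(1/30)w^3 + (13/30)w + 2/5
L_3(w) = (w + 3)(w + 1)(w - 2) / [70] = (1/70)w^3 + (1/35)w^2 - (1/14)w - 3/35
g(w) = (-37)·L_0 + (-3)·L_1 + 33·L_2 + 187·L_3
  (-37)·L_0(w) = (37/70)w^3 - (37/14)w^2 + (37/35)w + 148/35
  (-3)·L_1(w) = -(1/10)w^3 + (3/10)w^2 + w - 12/5
  33·L_2(w) = -(11/10)w^3 + (143/10)w + 66/5
  187·L_3(w) = (187/70)w^3 + (187/35)w^2 - (187/14)w - 561/35
Adding term by term: 2w^3 + 3w^2 + 3w - 1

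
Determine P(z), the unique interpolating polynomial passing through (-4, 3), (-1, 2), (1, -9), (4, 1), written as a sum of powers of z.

P(z) = (7/20)z^3 + (11/30)z^2 - (117/20)z - 58/15

Build the Lagrange basis polynomials:
L_0(z) = (z + 1)(z - 1)(z - 4) / [-120] = -(1/120)z^3 + (1/30)z^2 + (1/120)z - 1/30
L_1(z) = (z + 4)(z - 1)(z - 4) / [30] = (1/30)z^3 - (1/30)z^2 - (8/15)z + 8/15
L_2(z) = (z + 4)(z + 1)(z - 4) / [-30] = -(1/30)z^3 - (1/30)z^2 + (8/15)z + 8/15
L_3(z) = (z + 4)(z + 1)(z - 1) / [120] = (1/120)z^3 + (1/30)z^2 - (1/120)z - 1/30
P(z) = 3·L_0 + 2·L_1 + (-9)·L_2 + 1·L_3
  3·L_0(z) = -(1/40)z^3 + (1/10)z^2 + (1/40)z - 1/10
  2·L_1(z) = (1/15)z^3 - (1/15)z^2 - (16/15)z + 16/15
  (-9)·L_2(z) = (3/10)z^3 + (3/10)z^2 - (24/5)z - 24/5
  1·L_3(z) = (1/120)z^3 + (1/30)z^2 - (1/120)z - 1/30
Adding term by term: (7/20)z^3 + (11/30)z^2 - (117/20)z - 58/15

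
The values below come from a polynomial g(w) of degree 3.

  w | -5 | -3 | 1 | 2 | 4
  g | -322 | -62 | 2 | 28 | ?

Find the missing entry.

218

The 4 known values determine g uniquely (degree ≤ 3).
Evaluate each Lagrange basis at w = 4:
L_0(4) = (7)·(3)·(2)/[(-2)·(-6)·(-7)] = -1/2
L_1(4) = (9)·(3)·(2)/[(2)·(-4)·(-5)] = 27/20
L_2(4) = (9)·(7)·(2)/[(6)·(4)·(-1)] = -21/4
L_3(4) = (9)·(7)·(3)/[(7)·(5)·(1)] = 27/5
Sum: (-322)·(-1/2) + (-62)·(27/20) + 2·(-21/4) + 28·(27/5) = 218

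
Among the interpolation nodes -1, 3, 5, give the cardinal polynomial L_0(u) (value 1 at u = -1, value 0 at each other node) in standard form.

L_0(u) = (u - 3)(u - 5) / [(-4)·(-6)]
       = (u^2 - 8u + 15) / (24)

L_0(u) = (1/24)u^2 - (1/3)u + 5/8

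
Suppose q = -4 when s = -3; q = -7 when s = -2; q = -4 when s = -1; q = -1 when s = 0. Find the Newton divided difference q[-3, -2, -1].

q[-3,-2] = (-7 - (-4)) / (-2 - (-3)) = -3
q[-2,-1] = (-4 - (-7)) / (-1 - (-2)) = 3
q[-3,-2,-1] = (3 - (-3)) / (-1 - (-3)) = 3

3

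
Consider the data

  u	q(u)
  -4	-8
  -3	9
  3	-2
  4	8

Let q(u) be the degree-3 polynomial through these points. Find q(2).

-22/7

Evaluate each Lagrange basis at u = 2:
L_0(2) = (5)·(-1)·(-2)/[(-1)·(-7)·(-8)] = -5/28
L_1(2) = (6)·(-1)·(-2)/[(1)·(-6)·(-7)] = 2/7
L_2(2) = (6)·(5)·(-2)/[(7)·(6)·(-1)] = 10/7
L_3(2) = (6)·(5)·(-1)/[(8)·(7)·(1)] = -15/28
Sum: (-8)·(-5/28) + 9·(2/7) + (-2)·(10/7) + 8·(-15/28) = -22/7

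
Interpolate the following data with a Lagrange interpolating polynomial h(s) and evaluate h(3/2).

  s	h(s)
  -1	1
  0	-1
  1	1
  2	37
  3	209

L_0(3/2) = (3/2)·(1/2)·(-1/2)·(-3/2)/[(-1)·(-2)·(-3)·(-4)] = 3/128
L_1(3/2) = (5/2)·(1/2)·(-1/2)·(-3/2)/[(1)·(-1)·(-2)·(-3)] = -5/32
L_2(3/2) = (5/2)·(3/2)·(-1/2)·(-3/2)/[(2)·(1)·(-1)·(-2)] = 45/64
L_3(3/2) = (5/2)·(3/2)·(1/2)·(-3/2)/[(3)·(2)·(1)·(-1)] = 15/32
L_4(3/2) = (5/2)·(3/2)·(1/2)·(-1/2)/[(4)·(3)·(2)·(1)] = -5/128
Sum: 1·(3/128) + (-1)·(-5/32) + 1·(45/64) + 37·(15/32) + 209·(-5/128) = 161/16

161/16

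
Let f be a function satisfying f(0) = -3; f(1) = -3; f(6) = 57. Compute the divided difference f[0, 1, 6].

2

f[0,1] = (-3 - (-3)) / (1 - 0) = 0
f[1,6] = (57 - (-3)) / (6 - 1) = 12
f[0,1,6] = (12 - 0) / (6 - 0) = 2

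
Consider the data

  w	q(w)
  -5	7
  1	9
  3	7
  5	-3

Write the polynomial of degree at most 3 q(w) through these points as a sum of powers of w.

q(w) = -(1/12)w^3 - (1/4)w^2 + (13/12)w + 33/4

Newton's divided differences:
q[-5,1] = (9 - 7) / (1 - (-5)) = 1/3
q[1,3] = (7 - 9) / (3 - 1) = -1
q[3,5] = (-3 - 7) / (5 - 3) = -5
q[-5,1,3] = (-1 - 1/3) / (3 - (-5)) = -1/6
q[1,3,5] = (-5 - (-1)) / (5 - 1) = -1
q[-5,1,3,5] = (-1 - (-1/6)) / (5 - (-5)) = -1/12
q(w) = 7 + (1/3)·(w + 5) + (-1/6)·(w + 5)(w - 1) + (-1/12)·(w + 5)(w - 1)(w - 3)
Expanding: q(w) = -(1/12)w^3 - (1/4)w^2 + (13/12)w + 33/4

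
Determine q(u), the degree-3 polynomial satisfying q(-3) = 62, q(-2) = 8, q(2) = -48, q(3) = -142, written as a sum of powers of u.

L_0(u) = (u + 2)(u - 2)(u - 3) / [-30] = -(1/30)u^3 + (1/10)u^2 + (2/15)u - 2/5
L_1(u) = (u + 3)(u - 2)(u - 3) / [20] = (1/20)u^3 - (1/10)u^2 - (9/20)u + 9/10
L_2(u) = (u + 3)(u + 2)(u - 3) / [-20] = -(1/20)u^3 - (1/10)u^2 + (9/20)u + 9/10
L_3(u) = (u + 3)(u + 2)(u - 2) / [30] = (1/30)u^3 + (1/10)u^2 - (2/15)u - 2/5
q(u) = 62·L_0 + 8·L_1 + (-48)·L_2 + (-142)·L_3
  62·L_0(u) = -(31/15)u^3 + (31/5)u^2 + (124/15)u - 124/5
  8·L_1(u) = (2/5)u^3 - (4/5)u^2 - (18/5)u + 36/5
  (-48)·L_2(u) = (12/5)u^3 + (24/5)u^2 - (108/5)u - 216/5
  (-142)·L_3(u) = -(71/15)u^3 - (71/5)u^2 + (284/15)u + 284/5
Adding term by term: -4u^3 - 4u^2 + 2u - 4

q(u) = -4u^3 - 4u^2 + 2u - 4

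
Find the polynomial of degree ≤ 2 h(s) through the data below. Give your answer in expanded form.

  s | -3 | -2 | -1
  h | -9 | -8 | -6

Build the Lagrange basis polynomials:
L_0(s) = (s + 2)(s + 1) / [2] = (1/2)s^2 + (3/2)s + 1
L_1(s) = (s + 3)(s + 1) / [-1] = -s^2 - 4s - 3
L_2(s) = (s + 3)(s + 2) / [2] = (1/2)s^2 + (5/2)s + 3
h(s) = (-9)·L_0 + (-8)·L_1 + (-6)·L_2
  (-9)·L_0(s) = -(9/2)s^2 - (27/2)s - 9
  (-8)·L_1(s) = 8s^2 + 32s + 24
  (-6)·L_2(s) = -3s^2 - 15s - 18
Adding term by term: (1/2)s^2 + (7/2)s - 3

h(s) = (1/2)s^2 + (7/2)s - 3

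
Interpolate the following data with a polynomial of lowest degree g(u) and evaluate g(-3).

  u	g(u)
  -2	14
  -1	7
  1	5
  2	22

Evaluate each Lagrange basis at u = -3:
L_0(-3) = (-2)·(-4)·(-5)/[(-1)·(-3)·(-4)] = 10/3
L_1(-3) = (-1)·(-4)·(-5)/[(1)·(-2)·(-3)] = -10/3
L_2(-3) = (-1)·(-2)·(-5)/[(3)·(2)·(-1)] = 5/3
L_3(-3) = (-1)·(-2)·(-4)/[(4)·(3)·(1)] = -2/3
Sum: 14·(10/3) + 7·(-10/3) + 5·(5/3) + 22·(-2/3) = 17

17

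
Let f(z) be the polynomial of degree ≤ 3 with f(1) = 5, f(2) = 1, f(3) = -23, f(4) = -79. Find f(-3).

L_0(-3) = (-5)·(-6)·(-7)/[(-1)·(-2)·(-3)] = 35
L_1(-3) = (-4)·(-6)·(-7)/[(1)·(-1)·(-2)] = -84
L_2(-3) = (-4)·(-5)·(-7)/[(2)·(1)·(-1)] = 70
L_3(-3) = (-4)·(-5)·(-6)/[(3)·(2)·(1)] = -20
Sum: 5·(35) + 1·(-84) + (-23)·(70) + (-79)·(-20) = 61

61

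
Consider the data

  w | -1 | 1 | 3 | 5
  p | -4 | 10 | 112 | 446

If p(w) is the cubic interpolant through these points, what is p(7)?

L_0(7) = (6)·(4)·(2)/[(-2)·(-4)·(-6)] = -1
L_1(7) = (8)·(4)·(2)/[(2)·(-2)·(-4)] = 4
L_2(7) = (8)·(6)·(2)/[(4)·(2)·(-2)] = -6
L_3(7) = (8)·(6)·(4)/[(6)·(4)·(2)] = 4
Sum: (-4)·(-1) + 10·(4) + 112·(-6) + 446·(4) = 1156

1156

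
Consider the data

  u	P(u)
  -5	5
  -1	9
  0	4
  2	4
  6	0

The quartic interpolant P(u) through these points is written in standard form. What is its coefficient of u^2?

1297/770

Build the Lagrange basis polynomials:
L_0(u) = (u + 1)u(u - 2)(u - 6) / [1540] = (1/1540)u^4 - (1/220)u^3 + (1/385)u^2 + (3/385)u
L_1(u) = (u + 5)u(u - 2)(u - 6) / [-84] = -(1/84)u^4 + (1/28)u^3 + (1/3)u^2 - (5/7)u
L_2(u) = (u + 5)(u + 1)(u - 2)(u - 6) / [60] = (1/60)u^4 - (1/30)u^3 - (31/60)u^2 + (8/15)u + 1
L_3(u) = (u + 5)(u + 1)u(u - 6) / [-168] = -(1/168)u^4 + (31/168)u^2 + (5/28)u
L_4(u) = (u + 5)(u + 1)u(u - 2) / [1848] = (1/1848)u^4 + (1/462)u^3 - (1/264)u^2 - (5/924)u
P(u) = 5·L_0 + 9·L_1 + 4·L_2 + 4·L_3 + 0·L_4
Only the coefficient of u^2 is needed; take it from each L_i and combine:
5·(1/385) + 9·(1/3) + 4·(-31/60) + 4·(31/168) + 0·(-1/264) = 1297/770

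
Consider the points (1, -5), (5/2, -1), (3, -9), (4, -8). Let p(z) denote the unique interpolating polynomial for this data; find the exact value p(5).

Using Newton's divided-difference form:
p[1,5/2] = (-1 - (-5)) / (5/2 - 1) = 8/3
p[5/2,3] = (-9 - (-1)) / (3 - 5/2) = -16
p[3,4] = (-8 - (-9)) / (4 - 3) = 1
p[1,5/2,3] = (-16 - 8/3) / (3 - 1) = -28/3
p[5/2,3,4] = (1 - (-16)) / (4 - 5/2) = 34/3
p[1,5/2,3,4] = (34/3 - (-28/3)) / (4 - 1) = 62/9
p(5) = -5 + (8/3)·(4) + (-28/3)·(4)·(5/2) + (62/9)·(4)·(5/2)·(2) = 451/9

451/9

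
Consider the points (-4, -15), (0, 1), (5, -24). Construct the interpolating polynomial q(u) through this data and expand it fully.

q(u) = -u^2 + 1

L_0(u) = u(u - 5) / [36] = (1/36)u^2 - (5/36)u
L_1(u) = (u + 4)(u - 5) / [-20] = -(1/20)u^2 + (1/20)u + 1
L_2(u) = (u + 4)u / [45] = (1/45)u^2 + (4/45)u
q(u) = (-15)·L_0 + 1·L_1 + (-24)·L_2
  (-15)·L_0(u) = -(5/12)u^2 + (25/12)u
  1·L_1(u) = -(1/20)u^2 + (1/20)u + 1
  (-24)·L_2(u) = -(8/15)u^2 - (32/15)u
Adding term by term: -u^2 + 1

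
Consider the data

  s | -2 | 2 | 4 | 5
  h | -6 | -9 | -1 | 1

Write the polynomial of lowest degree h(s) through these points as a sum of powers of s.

L_0(s) = (s - 2)(s - 4)(s - 5) / [-168] = -(1/168)s^3 + (11/168)s^2 - (19/84)s + 5/21
L_1(s) = (s + 2)(s - 4)(s - 5) / [24] = (1/24)s^3 - (7/24)s^2 + (1/12)s + 5/3
L_2(s) = (s + 2)(s - 2)(s - 5) / [-12] = -(1/12)s^3 + (5/12)s^2 + (1/3)s - 5/3
L_3(s) = (s + 2)(s - 2)(s - 4) / [21] = (1/21)s^3 - (4/21)s^2 - (4/21)s + 16/21
h(s) = (-6)·L_0 + (-9)·L_1 + (-1)·L_2 + 1·L_3
  (-6)·L_0(s) = (1/28)s^3 - (11/28)s^2 + (19/14)s - 10/7
  (-9)·L_1(s) = -(3/8)s^3 + (21/8)s^2 - (3/4)s - 15
  (-1)·L_2(s) = (1/12)s^3 - (5/12)s^2 - (1/3)s + 5/3
  1·L_3(s) = (1/21)s^3 - (4/21)s^2 - (4/21)s + 16/21
Adding term by term: -(5/24)s^3 + (13/8)s^2 + (1/12)s - 14

h(s) = -(5/24)s^3 + (13/8)s^2 + (1/12)s - 14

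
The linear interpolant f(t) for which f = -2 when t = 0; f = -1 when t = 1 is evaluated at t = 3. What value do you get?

Evaluate each Lagrange basis at t = 3:
L_0(3) = (2)/[(-1)] = -2
L_1(3) = (3)/[(1)] = 3
Sum: (-2)·(-2) + (-1)·(3) = 1

1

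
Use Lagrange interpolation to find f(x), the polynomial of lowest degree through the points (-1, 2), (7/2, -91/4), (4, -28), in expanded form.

L_0(x) = (x - 7/2)(x - 4) / [45/2] = (2/45)x^2 - (1/3)x + 28/45
L_1(x) = (x + 1)(x - 4) / [-9/4] = -(4/9)x^2 + (4/3)x + 16/9
L_2(x) = (x + 1)(x - 7/2) / [5/2] = (2/5)x^2 - x - 7/5
f(x) = 2·L_0 + (-91/4)·L_1 + (-28)·L_2
  2·L_0(x) = (4/45)x^2 - (2/3)x + 56/45
  (-91/4)·L_1(x) = (91/9)x^2 - (91/3)x - 364/9
  (-28)·L_2(x) = -(56/5)x^2 + 28x + 196/5
Adding term by term: -x^2 - 3x

f(x) = -x^2 - 3x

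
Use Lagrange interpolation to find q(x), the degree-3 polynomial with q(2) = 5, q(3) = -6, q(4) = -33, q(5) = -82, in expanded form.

L_0(x) = (x - 3)(x - 4)(x - 5) / [-6] = -(1/6)x^3 + 2x^2 - (47/6)x + 10
L_1(x) = (x - 2)(x - 4)(x - 5) / [2] = (1/2)x^3 - (11/2)x^2 + 19x - 20
L_2(x) = (x - 2)(x - 3)(x - 5) / [-2] = -(1/2)x^3 + 5x^2 - (31/2)x + 15
L_3(x) = (x - 2)(x - 3)(x - 4) / [6] = (1/6)x^3 - (3/2)x^2 + (13/3)x - 4
q(x) = 5·L_0 + (-6)·L_1 + (-33)·L_2 + (-82)·L_3
  5·L_0(x) = -(5/6)x^3 + 10x^2 - (235/6)x + 50
  (-6)·L_1(x) = -3x^3 + 33x^2 - 114x + 120
  (-33)·L_2(x) = (33/2)x^3 - 165x^2 + (1023/2)x - 495
  (-82)·L_3(x) = -(41/3)x^3 + 123x^2 - (1066/3)x + 328
Adding term by term: -x^3 + x^2 + 3x + 3

q(x) = -x^3 + x^2 + 3x + 3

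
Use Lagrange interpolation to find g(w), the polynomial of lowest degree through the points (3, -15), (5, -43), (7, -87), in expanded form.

g(w) = -2w^2 + 2w - 3

Build the Lagrange basis polynomials:
L_0(w) = (w - 5)(w - 7) / [8] = (1/8)w^2 - (3/2)w + 35/8
L_1(w) = (w - 3)(w - 7) / [-4] = -(1/4)w^2 + (5/2)w - 21/4
L_2(w) = (w - 3)(w - 5) / [8] = (1/8)w^2 - w + 15/8
g(w) = (-15)·L_0 + (-43)·L_1 + (-87)·L_2
  (-15)·L_0(w) = -(15/8)w^2 + (45/2)w - 525/8
  (-43)·L_1(w) = (43/4)w^2 - (215/2)w + 903/4
  (-87)·L_2(w) = -(87/8)w^2 + 87w - 1305/8
Adding term by term: -2w^2 + 2w - 3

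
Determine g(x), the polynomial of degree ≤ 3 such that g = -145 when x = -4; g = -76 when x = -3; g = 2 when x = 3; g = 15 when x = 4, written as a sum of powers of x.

g(x) = x^3 - 4x^2 + 4x - 1

L_0(x) = (x + 3)(x - 3)(x - 4) / [-56] = -(1/56)x^3 + (1/14)x^2 + (9/56)x - 9/14
L_1(x) = (x + 4)(x - 3)(x - 4) / [42] = (1/42)x^3 - (1/14)x^2 - (8/21)x + 8/7
L_2(x) = (x + 4)(x + 3)(x - 4) / [-42] = -(1/42)x^3 - (1/14)x^2 + (8/21)x + 8/7
L_3(x) = (x + 4)(x + 3)(x - 3) / [56] = (1/56)x^3 + (1/14)x^2 - (9/56)x - 9/14
g(x) = (-145)·L_0 + (-76)·L_1 + 2·L_2 + 15·L_3
  (-145)·L_0(x) = (145/56)x^3 - (145/14)x^2 - (1305/56)x + 1305/14
  (-76)·L_1(x) = -(38/21)x^3 + (38/7)x^2 + (608/21)x - 608/7
  2·L_2(x) = -(1/21)x^3 - (1/7)x^2 + (16/21)x + 16/7
  15·L_3(x) = (15/56)x^3 + (15/14)x^2 - (135/56)x - 135/14
Adding term by term: x^3 - 4x^2 + 4x - 1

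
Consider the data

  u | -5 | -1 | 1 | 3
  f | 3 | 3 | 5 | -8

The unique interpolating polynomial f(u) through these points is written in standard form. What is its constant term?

Build the Lagrange basis polynomials:
L_0(u) = (u + 1)(u - 1)(u - 3) / [-192] = -(1/192)u^3 + (1/64)u^2 + (1/192)u - 1/64
L_1(u) = (u + 5)(u - 1)(u - 3) / [32] = (1/32)u^3 + (1/32)u^2 - (17/32)u + 15/32
L_2(u) = (u + 5)(u + 1)(u - 3) / [-24] = -(1/24)u^3 - (1/8)u^2 + (13/24)u + 5/8
L_3(u) = (u + 5)(u + 1)(u - 1) / [64] = (1/64)u^3 + (5/64)u^2 - (1/64)u - 5/64
f(u) = 3·L_0 + 3·L_1 + 5·L_2 + (-8)·L_3
Only the constant term is needed; take it from each L_i and combine:
3·(-1/64) + 3·(15/32) + 5·(5/8) + (-8)·(-5/64) = 327/64

327/64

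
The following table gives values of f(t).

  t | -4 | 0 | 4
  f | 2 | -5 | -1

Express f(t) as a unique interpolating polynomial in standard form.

f(t) = (11/32)t^2 - (3/8)t - 5

Build the Lagrange basis polynomials:
L_0(t) = t(t - 4) / [32] = (1/32)t^2 - (1/8)t
L_1(t) = (t + 4)(t - 4) / [-16] = -(1/16)t^2 + 1
L_2(t) = (t + 4)t / [32] = (1/32)t^2 + (1/8)t
f(t) = 2·L_0 + (-5)·L_1 + (-1)·L_2
  2·L_0(t) = (1/16)t^2 - (1/4)t
  (-5)·L_1(t) = (5/16)t^2 - 5
  (-1)·L_2(t) = -(1/32)t^2 - (1/8)t
Adding term by term: (11/32)t^2 - (3/8)t - 5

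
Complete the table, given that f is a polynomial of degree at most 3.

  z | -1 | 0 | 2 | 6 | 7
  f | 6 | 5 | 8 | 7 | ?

The 4 known values determine f uniquely (degree ≤ 3).
Evaluate each Lagrange basis at z = 7:
L_0(7) = (7)·(5)·(1)/[(-1)·(-3)·(-7)] = -5/3
L_1(7) = (8)·(5)·(1)/[(1)·(-2)·(-6)] = 10/3
L_2(7) = (8)·(7)·(1)/[(3)·(2)·(-4)] = -7/3
L_3(7) = (8)·(7)·(5)/[(7)·(6)·(4)] = 5/3
Sum: 6·(-5/3) + 5·(10/3) + 8·(-7/3) + 7·(5/3) = -1/3

-1/3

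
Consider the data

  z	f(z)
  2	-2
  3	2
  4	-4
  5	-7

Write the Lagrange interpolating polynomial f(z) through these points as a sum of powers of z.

f(z) = (13/6)z^3 - (49/2)z^2 + (256/3)z - 92

L_0(z) = (z - 3)(z - 4)(z - 5) / [-6] = -(1/6)z^3 + 2z^2 - (47/6)z + 10
L_1(z) = (z - 2)(z - 4)(z - 5) / [2] = (1/2)z^3 - (11/2)z^2 + 19z - 20
L_2(z) = (z - 2)(z - 3)(z - 5) / [-2] = -(1/2)z^3 + 5z^2 - (31/2)z + 15
L_3(z) = (z - 2)(z - 3)(z - 4) / [6] = (1/6)z^3 - (3/2)z^2 + (13/3)z - 4
f(z) = (-2)·L_0 + 2·L_1 + (-4)·L_2 + (-7)·L_3
  (-2)·L_0(z) = (1/3)z^3 - 4z^2 + (47/3)z - 20
  2·L_1(z) = z^3 - 11z^2 + 38z - 40
  (-4)·L_2(z) = 2z^3 - 20z^2 + 62z - 60
  (-7)·L_3(z) = -(7/6)z^3 + (21/2)z^2 - (91/3)z + 28
Adding term by term: (13/6)z^3 - (49/2)z^2 + (256/3)z - 92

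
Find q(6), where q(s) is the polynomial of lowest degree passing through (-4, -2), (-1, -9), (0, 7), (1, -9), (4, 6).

Using Newton's divided-difference form:
q[-4,-1] = (-9 - (-2)) / (-1 - (-4)) = -7/3
q[-1,0] = (7 - (-9)) / (0 - (-1)) = 16
q[0,1] = (-9 - 7) / (1 - 0) = -16
q[1,4] = (6 - (-9)) / (4 - 1) = 5
q[-4,-1,0] = (16 - (-7/3)) / (0 - (-4)) = 55/12
q[-1,0,1] = (-16 - 16) / (1 - (-1)) = -16
q[0,1,4] = (5 - (-16)) / (4 - 0) = 21/4
q[-4,-1,0,1] = (-16 - 55/12) / (1 - (-4)) = -247/60
q[-1,0,1,4] = (21/4 - (-16)) / (4 - (-1)) = 17/4
q[-4,-1,0,1,4] = (17/4 - (-247/60)) / (4 - (-4)) = 251/240
q(6) = -2 + (-7/3)·(10) + (55/12)·(10)·(7) + (-247/60)·(10)·(7)·(6) + (251/240)·(10)·(7)·(6)·(5) = 3051/4

3051/4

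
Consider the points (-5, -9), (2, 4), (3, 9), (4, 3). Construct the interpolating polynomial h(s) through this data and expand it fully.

Newton's divided differences:
h[-5,2] = (4 - (-9)) / (2 - (-5)) = 13/7
h[2,3] = (9 - 4) / (3 - 2) = 5
h[3,4] = (3 - 9) / (4 - 3) = -6
h[-5,2,3] = (5 - 13/7) / (3 - (-5)) = 11/28
h[2,3,4] = (-6 - 5) / (4 - 2) = -11/2
h[-5,2,3,4] = (-11/2 - 11/28) / (4 - (-5)) = -55/84
h(s) = -9 + (13/7)·(s + 5) + (11/28)·(s + 5)(s - 2) + (-55/84)·(s + 5)(s - 2)(s - 3)
Expanding: h(s) = -(55/84)s^3 + (11/28)s^2 + (325/21)s - 163/7

h(s) = -(55/84)s^3 + (11/28)s^2 + (325/21)s - 163/7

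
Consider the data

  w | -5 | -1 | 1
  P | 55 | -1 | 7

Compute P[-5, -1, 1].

3

P[-5,-1] = (-1 - 55) / (-1 - (-5)) = -14
P[-1,1] = (7 - (-1)) / (1 - (-1)) = 4
P[-5,-1,1] = (4 - (-14)) / (1 - (-5)) = 3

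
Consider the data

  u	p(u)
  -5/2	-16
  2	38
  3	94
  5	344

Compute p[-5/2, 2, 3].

p[-5/2,2] = (38 - (-16)) / (2 - (-5/2)) = 12
p[2,3] = (94 - 38) / (3 - 2) = 56
p[-5/2,2,3] = (56 - 12) / (3 - (-5/2)) = 8

8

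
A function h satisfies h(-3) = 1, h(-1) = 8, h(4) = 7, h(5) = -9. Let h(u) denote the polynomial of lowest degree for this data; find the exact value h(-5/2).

Using Newton's divided-difference form:
h[-3,-1] = (8 - 1) / (-1 - (-3)) = 7/2
h[-1,4] = (7 - 8) / (4 - (-1)) = -1/5
h[4,5] = (-9 - 7) / (5 - 4) = -16
h[-3,-1,4] = (-1/5 - 7/2) / (4 - (-3)) = -37/70
h[-1,4,5] = (-16 - (-1/5)) / (5 - (-1)) = -79/30
h[-3,-1,4,5] = (-79/30 - (-37/70)) / (5 - (-3)) = -221/840
h(-5/2) = 1 + (7/2)·(1/2) + (-37/70)·(1/2)·(-3/2) + (-221/840)·(1/2)·(-3/2)·(-13/2) = 835/448

835/448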